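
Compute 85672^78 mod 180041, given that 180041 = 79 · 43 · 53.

Mod 79: 85672 ≡ 36; since 78 | 78, by Fermat 36^78 ≡ 1 (mod 79).
Mod 43: 85672 ≡ 16; by Fermat, exponent reduces to 78 mod 42 = 36; 16^36 ≡ 16 (mod 43).
Mod 53: 85672 ≡ 24; by Fermat, exponent reduces to 78 mod 52 = 26; 24^26 ≡ 1 (mod 53).
Combine by CRT: x ≡ 1 (mod 79), x ≡ 16 (mod 43), x ≡ 1 (mod 53) ⇒ x ≡ 37684 (mod 180041).

37684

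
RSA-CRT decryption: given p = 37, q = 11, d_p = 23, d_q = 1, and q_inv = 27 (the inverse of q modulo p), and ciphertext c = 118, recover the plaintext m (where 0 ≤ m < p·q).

305

m₁ = c^(d_p) mod p: c ≡ 7 (mod 37), and 7^23 mod 37 = 9.
m₂ = c^(d_q) mod q: c ≡ 8 (mod 11), and 8^1 mod 11 = 8.
h = q_inv·(m₁ − m₂) mod p = 27·(9 − 8) mod 37 = 27.
m = m₂ + h·q = 8 + 27·11 = 305.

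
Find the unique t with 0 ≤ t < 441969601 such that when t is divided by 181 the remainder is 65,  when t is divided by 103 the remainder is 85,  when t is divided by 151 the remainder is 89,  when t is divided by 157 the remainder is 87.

150982120

From t ≡ 65 (mod 181) write t = 65 + 181s. Substituting into t ≡ 85 (mod 103) gives 181s ≡ 20 (mod 103), and since 78⁻¹ ≡ 70 (mod 103), s ≡ 61. Hence t ≡ 65 + 181·61 = 11106 (mod 18643).
From t ≡ 11106 (mod 18643) write t = 11106 + 18643s. Substituting into t ≡ 89 (mod 151) gives 18643s ≡ 6 (mod 151), and since 70⁻¹ ≡ 41 (mod 151), s ≡ 95. Hence t ≡ 11106 + 18643·95 = 1782191 (mod 2815093).
From t ≡ 1782191 (mod 2815093) write t = 1782191 + 2815093s. Substituting into t ≡ 87 (mod 157) gives 2815093s ≡ 3 (mod 157), and since 83⁻¹ ≡ 70 (mod 157), s ≡ 53. Hence t ≡ 1782191 + 2815093·53 = 150982120 (mod 441969601).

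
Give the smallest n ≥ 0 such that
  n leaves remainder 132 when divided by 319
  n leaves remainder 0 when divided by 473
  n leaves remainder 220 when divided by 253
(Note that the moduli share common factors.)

Combine the congruences pairwise.
gcd(319, 473) = 11 and 11 | (0 − 132), so the pair is consistent; merging gives n ≡ 2365 (mod 13717), where 13717 = lcm(319, 473).
gcd(13717, 253) = 11 and 11 | (220 − 2365), so the pair is consistent; merging gives n ≡ 98384 (mod 315491), where 315491 = lcm(13717, 253).
The solution is unique modulo lcm(319, 473, 253) = 315491.

98384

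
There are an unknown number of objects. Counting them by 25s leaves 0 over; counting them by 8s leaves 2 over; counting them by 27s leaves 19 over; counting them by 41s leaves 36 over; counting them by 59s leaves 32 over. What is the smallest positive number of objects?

The moduli are pairwise coprime; M = 25·8·27·41·59 = 13062600.
M/25 = 522504; 522504 ≡ 4 (mod 25); 4·19 ≡ 1, so inverse 19.
M/8 = 1632825; 1632825 ≡ 1 (mod 8), inverse 1.
M/27 = 483800; 483800 ≡ 14 (mod 27); 14·2 ≡ 1, so inverse 2.
M/41 = 318600; 318600 ≡ 30 (mod 41); 30·26 ≡ 1, so inverse 26.
M/59 = 221400; 221400 ≡ 32 (mod 59); 32·24 ≡ 1, so inverse 24.
N ≡ 0·522504·19 + 2·1632825·1 + 19·483800·2 + 36·318600·26 + 32·221400·24 = 489894850.
489894850 mod 13062600 = 6578650.

6578650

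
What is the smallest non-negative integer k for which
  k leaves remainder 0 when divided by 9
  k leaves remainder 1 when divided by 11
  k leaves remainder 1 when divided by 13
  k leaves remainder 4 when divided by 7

144

Combine the congruences pairwise.
From k ≡ 0 (mod 9) write k = 0 + 9t. Substituting into k ≡ 1 (mod 11) gives 9t ≡ 1 (mod 11), and since 9⁻¹ ≡ 5 (mod 11), t ≡ 5. Hence k ≡ 0 + 9·5 = 45 (mod 99).
From k ≡ 45 (mod 99) write k = 45 + 99t. Substituting into k ≡ 1 (mod 13) gives 99t ≡ 8 (mod 13), and since 8⁻¹ ≡ 5 (mod 13), t ≡ 1. Hence k ≡ 45 + 99·1 = 144 (mod 1287).
From k ≡ 144 (mod 1287) write k = 144 + 1287t. Substituting into k ≡ 4 (mod 7) gives 1287t ≡ 0 (mod 7), and since 6⁻¹ ≡ 6 (mod 7), t ≡ 0. Hence k ≡ 144 + 1287·0 = 144 (mod 9009).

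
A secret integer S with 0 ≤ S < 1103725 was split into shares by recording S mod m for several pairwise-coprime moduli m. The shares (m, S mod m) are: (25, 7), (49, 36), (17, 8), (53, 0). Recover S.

558832

From S ≡ 7 (mod 25) write S = 7 + 25t. Substituting into S ≡ 36 (mod 49) gives 25t ≡ 29 (mod 49), and since 25⁻¹ ≡ 2 (mod 49), t ≡ 9. Hence S ≡ 7 + 25·9 = 232 (mod 1225).
From S ≡ 232 (mod 1225) write S = 232 + 1225t. Substituting into S ≡ 8 (mod 17) gives 1225t ≡ 14 (mod 17), and since 1⁻¹ ≡ 1 (mod 17), t ≡ 14. Hence S ≡ 232 + 1225·14 = 17382 (mod 20825).
From S ≡ 17382 (mod 20825) write S = 17382 + 20825t. Substituting into S ≡ 0 (mod 53) gives 20825t ≡ 2 (mod 53), and since 49⁻¹ ≡ 13 (mod 53), t ≡ 26. Hence S ≡ 17382 + 20825·26 = 558832 (mod 1103725).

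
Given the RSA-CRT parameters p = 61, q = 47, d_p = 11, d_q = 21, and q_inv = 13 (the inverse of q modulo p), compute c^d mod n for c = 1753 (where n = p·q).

1134

m₁ = c^(d_p) mod p: c ≡ 45 (mod 61), and 45^11 mod 61 = 36.
m₂ = c^(d_q) mod q: c ≡ 14 (mod 47), and 14^21 mod 47 = 6.
h = q_inv·(m₁ − m₂) mod p = 13·(36 − 6) mod 61 = 24.
m = m₂ + h·q = 6 + 24·47 = 1134.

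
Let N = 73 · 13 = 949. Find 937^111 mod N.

Mod 73: 937 ≡ 61; by Fermat, exponent reduces to 111 mod 72 = 39; 61^39 ≡ 24 (mod 73).
Mod 13: 937 ≡ 1; by Fermat, exponent reduces to 111 mod 12 = 3; 1^3 ≡ 1 (mod 13).
Combine by CRT: x ≡ 24 (mod 73), x ≡ 1 (mod 13) ⇒ x ≡ 170 (mod 949).

170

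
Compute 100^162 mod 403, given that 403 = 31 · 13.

326

Mod 31: 100 ≡ 7; by Fermat, exponent reduces to 162 mod 30 = 12; 7^12 ≡ 16 (mod 31).
Mod 13: 100 ≡ 9; by Fermat, exponent reduces to 162 mod 12 = 6; 9^6 ≡ 1 (mod 13).
Combine by CRT: x ≡ 16 (mod 31), x ≡ 1 (mod 13) ⇒ x ≡ 326 (mod 403).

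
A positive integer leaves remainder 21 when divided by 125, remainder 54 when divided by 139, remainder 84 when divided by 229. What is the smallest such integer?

3607521

From m ≡ 21 (mod 125) write m = 21 + 125t. Substituting into m ≡ 54 (mod 139) gives 125t ≡ 33 (mod 139), and since 125⁻¹ ≡ 129 (mod 139), t ≡ 87. Hence m ≡ 21 + 125·87 = 10896 (mod 17375).
From m ≡ 10896 (mod 17375) write m = 10896 + 17375t. Substituting into m ≡ 84 (mod 229) gives 17375t ≡ 180 (mod 229), and since 200⁻¹ ≡ 150 (mod 229), t ≡ 207. Hence m ≡ 10896 + 17375·207 = 3607521 (mod 3978875).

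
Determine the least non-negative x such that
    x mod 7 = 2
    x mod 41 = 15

From x ≡ 2 (mod 7) write x = 2 + 7t. Substituting into x ≡ 15 (mod 41) gives 7t ≡ 13 (mod 41), and since 7⁻¹ ≡ 6 (mod 41), t ≡ 37. Hence x ≡ 2 + 7·37 = 261 (mod 287).

261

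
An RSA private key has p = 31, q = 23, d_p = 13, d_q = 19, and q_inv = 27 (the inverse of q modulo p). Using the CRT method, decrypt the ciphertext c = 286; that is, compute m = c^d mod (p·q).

205

m₁ = c^(d_p) mod p: c ≡ 7 (mod 31), and 7^13 mod 31 = 19.
m₂ = c^(d_q) mod q: c ≡ 10 (mod 23), and 10^19 mod 23 = 21.
h = q_inv·(m₁ − m₂) mod p = 27·(19 − 21) mod 31 = 8.
m = m₂ + h·q = 21 + 8·23 = 205.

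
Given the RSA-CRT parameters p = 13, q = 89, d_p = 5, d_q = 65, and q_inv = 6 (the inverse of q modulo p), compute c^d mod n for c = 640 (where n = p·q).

958

m₁ = c^(d_p) mod p: c ≡ 3 (mod 13), and 3^5 mod 13 = 9.
m₂ = c^(d_q) mod q: c ≡ 17 (mod 89), and 17^65 mod 89 = 68.
h = q_inv·(m₁ − m₂) mod p = 6·(9 − 68) mod 13 = 10.
m = m₂ + h·q = 68 + 10·89 = 958.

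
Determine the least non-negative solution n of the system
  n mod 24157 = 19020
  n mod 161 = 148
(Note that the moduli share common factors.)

Combine the congruences pairwise.
gcd(24157, 161) = 7 and 7 | (148 − 19020), so the pair is consistent; merging gives n ≡ 453846 (mod 555611), where 555611 = lcm(24157, 161).
The solution is unique modulo lcm(24157, 161) = 555611.

453846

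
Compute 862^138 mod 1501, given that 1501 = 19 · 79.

Mod 19: 862 ≡ 7; by Fermat, exponent reduces to 138 mod 18 = 12; 7^12 ≡ 1 (mod 19).
Mod 79: 862 ≡ 72; by Fermat, exponent reduces to 138 mod 78 = 60; 72^60 ≡ 62 (mod 79).
Combine by CRT: x ≡ 1 (mod 19), x ≡ 62 (mod 79) ⇒ x ≡ 457 (mod 1501).

457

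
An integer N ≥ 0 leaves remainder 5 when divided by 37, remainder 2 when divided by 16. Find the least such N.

From N ≡ 5 (mod 37) write N = 5 + 37t. Substituting into N ≡ 2 (mod 16) gives 37t ≡ 13 (mod 16), and since 5⁻¹ ≡ 13 (mod 16), t ≡ 9. Hence N ≡ 5 + 37·9 = 338 (mod 592).

338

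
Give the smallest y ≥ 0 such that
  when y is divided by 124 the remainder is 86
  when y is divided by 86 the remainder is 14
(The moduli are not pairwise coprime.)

2938

gcd(124, 86) = 2 and 2 | (14 − 86), so the pair is consistent; merging gives y ≡ 2938 (mod 5332), where 5332 = lcm(124, 86).
The solution is unique modulo lcm(124, 86) = 5332.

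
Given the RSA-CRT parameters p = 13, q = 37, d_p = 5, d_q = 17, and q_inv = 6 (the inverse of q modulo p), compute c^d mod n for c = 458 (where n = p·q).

399

m₁ = c^(d_p) mod p: c ≡ 3 (mod 13), and 3^5 mod 13 = 9.
m₂ = c^(d_q) mod q: c ≡ 14 (mod 37), and 14^17 mod 37 = 29.
h = q_inv·(m₁ − m₂) mod p = 6·(9 − 29) mod 13 = 10.
m = m₂ + h·q = 29 + 10·37 = 399.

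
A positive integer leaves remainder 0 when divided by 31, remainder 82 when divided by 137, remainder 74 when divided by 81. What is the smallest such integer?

103106

The moduli are pairwise coprime; N = 31·137·81 = 344007.
N/31 = 11097; 11097 ≡ 30 (mod 31); 30·30 ≡ 1, so inverse 30.
N/137 = 2511; 2511 ≡ 45 (mod 137); 45·67 ≡ 1, so inverse 67.
N/81 = 4247; 4247 ≡ 35 (mod 81); 35·44 ≡ 1, so inverse 44.
t ≡ 0·11097·30 + 82·2511·67 + 74·4247·44 = 27623666.
27623666 mod 344007 = 103106.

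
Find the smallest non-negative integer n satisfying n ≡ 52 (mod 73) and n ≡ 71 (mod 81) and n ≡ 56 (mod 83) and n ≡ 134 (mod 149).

16576235

The moduli are pairwise coprime; M = 73·81·83·149 = 73126071.
M/73 = 1001727; 1001727 ≡ 21 (mod 73); 21·7 ≡ 1, so inverse 7.
M/81 = 902791; 902791 ≡ 46 (mod 81); 46·37 ≡ 1, so inverse 37.
M/83 = 881037; 881037 ≡ 75 (mod 83); 75·31 ≡ 1, so inverse 31.
M/149 = 490779; 490779 ≡ 122 (mod 149); 122·11 ≡ 1, so inverse 11.
n ≡ 52·1001727·7 + 71·902791·37 + 56·881037·31 + 134·490779·11 = 4989149063.
4989149063 mod 73126071 = 16576235.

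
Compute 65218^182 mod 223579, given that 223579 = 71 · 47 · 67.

202833

Mod 71: 65218 ≡ 40; by Fermat, exponent reduces to 182 mod 70 = 42; 40^42 ≡ 57 (mod 71).
Mod 47: 65218 ≡ 29; by Fermat, exponent reduces to 182 mod 46 = 44; 29^44 ≡ 28 (mod 47).
Mod 67: 65218 ≡ 27; by Fermat, exponent reduces to 182 mod 66 = 50; 27^50 ≡ 24 (mod 67).
Combine by CRT: x ≡ 57 (mod 71), x ≡ 28 (mod 47), x ≡ 24 (mod 67) ⇒ x ≡ 202833 (mod 223579).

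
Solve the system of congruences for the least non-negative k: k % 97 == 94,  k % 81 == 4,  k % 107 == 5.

From k ≡ 94 (mod 97) write k = 94 + 97t. Substituting into k ≡ 4 (mod 81) gives 97t ≡ 72 (mod 81), and since 16⁻¹ ≡ 76 (mod 81), t ≡ 45. Hence k ≡ 94 + 97·45 = 4459 (mod 7857).
From k ≡ 4459 (mod 7857) write k = 4459 + 7857t. Substituting into k ≡ 5 (mod 107) gives 7857t ≡ 40 (mod 107), and since 46⁻¹ ≡ 7 (mod 107), t ≡ 66. Hence k ≡ 4459 + 7857·66 = 523021 (mod 840699).

523021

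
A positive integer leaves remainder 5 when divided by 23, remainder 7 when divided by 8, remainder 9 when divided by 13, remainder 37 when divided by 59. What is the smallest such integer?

The moduli are pairwise coprime; N = 23·8·13·59 = 141128.
N/23 = 6136; 6136 ≡ 18 (mod 23); 18·9 ≡ 1, so inverse 9.
N/8 = 17641; 17641 ≡ 1 (mod 8), inverse 1.
N/13 = 10856; 10856 ≡ 1 (mod 13), inverse 1.
N/59 = 2392; 2392 ≡ 32 (mod 59); 32·24 ≡ 1, so inverse 24.
x ≡ 5·6136·9 + 7·17641·1 + 9·10856·1 + 37·2392·24 = 2621407.
2621407 mod 141128 = 81103.

81103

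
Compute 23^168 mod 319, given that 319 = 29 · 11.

Mod 29: 23 ≡ 23; since 28 | 168, by Fermat 23^168 ≡ 1 (mod 29).
Mod 11: 23 ≡ 1; by Fermat, exponent reduces to 168 mod 10 = 8; 1^8 ≡ 1 (mod 11).
Combine by CRT: x ≡ 1 (mod 29), x ≡ 1 (mod 11) ⇒ x ≡ 1 (mod 319).

1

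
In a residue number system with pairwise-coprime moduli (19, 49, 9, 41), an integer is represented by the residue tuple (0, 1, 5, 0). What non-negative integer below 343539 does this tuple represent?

183065

The moduli are pairwise coprime; N = 19·49·9·41 = 343539.
N/19 = 18081; 18081 ≡ 12 (mod 19); 12·8 ≡ 1, so inverse 8.
N/49 = 7011; 7011 ≡ 4 (mod 49); 4·37 ≡ 1, so inverse 37.
N/9 = 38171; 38171 ≡ 2 (mod 9); 2·5 ≡ 1, so inverse 5.
N/41 = 8379; 8379 ≡ 15 (mod 41); 15·11 ≡ 1, so inverse 11.
x ≡ 0·18081·8 + 1·7011·37 + 5·38171·5 + 0·8379·11 = 1213682.
1213682 mod 343539 = 183065.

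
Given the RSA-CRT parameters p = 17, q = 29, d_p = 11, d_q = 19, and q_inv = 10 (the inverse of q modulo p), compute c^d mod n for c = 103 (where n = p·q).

m₁ = c^(d_p) mod p: c ≡ 1 (mod 17), and 1^11 mod 17 = 1.
m₂ = c^(d_q) mod q: c ≡ 16 (mod 29), and 16^19 mod 29 = 23.
h = q_inv·(m₁ − m₂) mod p = 10·(1 − 23) mod 17 = 1.
m = m₂ + h·q = 23 + 1·29 = 52.

52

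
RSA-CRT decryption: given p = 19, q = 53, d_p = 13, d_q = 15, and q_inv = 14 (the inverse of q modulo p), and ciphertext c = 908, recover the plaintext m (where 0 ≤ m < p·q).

428

m₁ = c^(d_p) mod p: c ≡ 15 (mod 19), and 15^13 mod 19 = 10.
m₂ = c^(d_q) mod q: c ≡ 7 (mod 53), and 7^15 mod 53 = 4.
h = q_inv·(m₁ − m₂) mod p = 14·(10 − 4) mod 19 = 8.
m = m₂ + h·q = 4 + 8·53 = 428.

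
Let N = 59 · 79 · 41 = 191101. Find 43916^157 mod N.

Mod 59: 43916 ≡ 20; by Fermat, exponent reduces to 157 mod 58 = 41; 20^41 ≡ 19 (mod 59).
Mod 79: 43916 ≡ 71; by Fermat, exponent reduces to 157 mod 78 = 1; 71^1 ≡ 71 (mod 79).
Mod 41: 43916 ≡ 5; by Fermat, exponent reduces to 157 mod 40 = 37; 5^37 ≡ 21 (mod 41).
Combine by CRT: x ≡ 19 (mod 59), x ≡ 71 (mod 79), x ≡ 21 (mod 41) ⇒ x ≡ 188170 (mod 191101).

188170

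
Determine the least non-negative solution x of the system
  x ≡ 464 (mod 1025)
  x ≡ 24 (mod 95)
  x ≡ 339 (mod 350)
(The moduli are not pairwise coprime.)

120389

Combine the congruences pairwise.
gcd(1025, 95) = 5 and 5 | (24 − 464), so the pair is consistent; merging gives x ≡ 3539 (mod 19475), where 19475 = lcm(1025, 95).
gcd(19475, 350) = 25 and 25 | (339 − 3539), so the pair is consistent; merging gives x ≡ 120389 (mod 272650), where 272650 = lcm(19475, 350).
The solution is unique modulo lcm(1025, 95, 350) = 272650.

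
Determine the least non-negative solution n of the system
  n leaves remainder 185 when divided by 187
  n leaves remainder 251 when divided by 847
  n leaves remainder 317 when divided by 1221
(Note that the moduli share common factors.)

33284

gcd(187, 847) = 11 and 11 | (251 − 185), so the pair is consistent; merging gives n ≡ 4486 (mod 14399), where 14399 = lcm(187, 847).
gcd(14399, 1221) = 11 and 11 | (317 − 4486), so the pair is consistent; merging gives n ≡ 33284 (mod 1598289), where 1598289 = lcm(14399, 1221).
The solution is unique modulo lcm(187, 847, 1221) = 1598289.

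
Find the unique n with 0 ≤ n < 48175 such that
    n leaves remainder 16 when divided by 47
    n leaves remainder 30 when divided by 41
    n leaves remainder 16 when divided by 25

The moduli are pairwise coprime; M = 47·41·25 = 48175.
M/47 = 1025; 1025 ≡ 38 (mod 47); 38·26 ≡ 1, so inverse 26.
M/41 = 1175; 1175 ≡ 27 (mod 41); 27·38 ≡ 1, so inverse 38.
M/25 = 1927; 1927 ≡ 2 (mod 25); 2·13 ≡ 1, so inverse 13.
n ≡ 16·1025·26 + 30·1175·38 + 16·1927·13 = 2166716.
2166716 mod 48175 = 47016.

47016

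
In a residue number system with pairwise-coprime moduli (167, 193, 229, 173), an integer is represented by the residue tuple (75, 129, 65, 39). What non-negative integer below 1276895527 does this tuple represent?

The moduli are pairwise coprime; N = 167·193·229·173 = 1276895527.
N/167 = 7646081; 7646081 ≡ 153 (mod 167); 153·155 ≡ 1, so inverse 155.
N/193 = 6616039; 6616039 ≡ 192 (mod 193); 192·192 ≡ 1, so inverse 192.
N/229 = 5575963; 5575963 ≡ 42 (mod 229); 42·60 ≡ 1, so inverse 60.
N/173 = 7380899; 7380899 ≡ 27 (mod 173); 27·141 ≡ 1, so inverse 141.
x ≡ 75·7646081·155 + 129·6616039·192 + 65·5575963·60 + 39·7380899·141 = 315085564878.
315085564878 mod 1276895527 = 969265236.

969265236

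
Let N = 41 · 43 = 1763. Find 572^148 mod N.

Mod 41: 572 ≡ 39; by Fermat, exponent reduces to 148 mod 40 = 28; 39^28 ≡ 10 (mod 41).
Mod 43: 572 ≡ 13; by Fermat, exponent reduces to 148 mod 42 = 22; 13^22 ≡ 13 (mod 43).
Combine by CRT: x ≡ 10 (mod 41), x ≡ 13 (mod 43) ⇒ x ≡ 830 (mod 1763).

830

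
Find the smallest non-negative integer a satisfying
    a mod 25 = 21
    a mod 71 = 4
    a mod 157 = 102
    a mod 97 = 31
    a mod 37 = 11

864982496

The moduli are pairwise coprime; N = 25·71·157·97·37 = 1000164575.
N/25 = 40006583; 40006583 ≡ 8 (mod 25); 8·22 ≡ 1, so inverse 22.
N/71 = 14086825; 14086825 ≡ 70 (mod 71); 70·70 ≡ 1, so inverse 70.
N/157 = 6370475; 6370475 ≡ 43 (mod 157); 43·84 ≡ 1, so inverse 84.
N/97 = 10310975; 10310975 ≡ 69 (mod 97); 69·45 ≡ 1, so inverse 45.
N/37 = 27031475; 27031475 ≡ 15 (mod 37); 15·5 ≡ 1, so inverse 5.
a ≡ 21·40006583·22 + 4·14086825·70 + 102·6370475·84 + 31·10310975·45 + 11·27031475·5 = 92880123396.
92880123396 mod 1000164575 = 864982496.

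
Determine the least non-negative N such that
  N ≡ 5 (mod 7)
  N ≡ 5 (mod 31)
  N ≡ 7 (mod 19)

From N ≡ 5 (mod 7) write N = 5 + 7t. Substituting into N ≡ 5 (mod 31) gives 7t ≡ 0 (mod 31), and since 7⁻¹ ≡ 9 (mod 31), t ≡ 0. Hence N ≡ 5 + 7·0 = 5 (mod 217).
From N ≡ 5 (mod 217) write N = 5 + 217t. Substituting into N ≡ 7 (mod 19) gives 217t ≡ 2 (mod 19), and since 8⁻¹ ≡ 12 (mod 19), t ≡ 5. Hence N ≡ 5 + 217·5 = 1090 (mod 4123).

1090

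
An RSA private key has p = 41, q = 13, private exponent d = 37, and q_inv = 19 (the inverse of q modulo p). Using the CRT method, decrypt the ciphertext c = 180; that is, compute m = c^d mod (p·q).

297

d_p = d mod (p−1) = 37 mod 40 = 37; d_q = d mod (q−1) = 1.
m₁ = c^(d_p) mod p: c ≡ 16 (mod 41), and 16^37 mod 41 = 10.
m₂ = c^(d_q) mod q: c ≡ 11 (mod 13), and 11^1 mod 13 = 11.
h = q_inv·(m₁ − m₂) mod p = 19·(10 − 11) mod 41 = 22.
m = m₂ + h·q = 11 + 22·13 = 297.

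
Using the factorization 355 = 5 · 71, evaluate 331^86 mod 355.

271

Mod 5: 331 ≡ 1; by Fermat, exponent reduces to 86 mod 4 = 2; 1^2 ≡ 1 (mod 5).
Mod 71: 331 ≡ 47; by Fermat, exponent reduces to 86 mod 70 = 16; 47^16 ≡ 58 (mod 71).
Combine by CRT: x ≡ 1 (mod 5), x ≡ 58 (mod 71) ⇒ x ≡ 271 (mod 355).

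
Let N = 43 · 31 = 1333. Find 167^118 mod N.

913

Mod 43: 167 ≡ 38; by Fermat, exponent reduces to 118 mod 42 = 34; 38^34 ≡ 10 (mod 43).
Mod 31: 167 ≡ 12; by Fermat, exponent reduces to 118 mod 30 = 28; 12^28 ≡ 14 (mod 31).
Combine by CRT: x ≡ 10 (mod 43), x ≡ 14 (mod 31) ⇒ x ≡ 913 (mod 1333).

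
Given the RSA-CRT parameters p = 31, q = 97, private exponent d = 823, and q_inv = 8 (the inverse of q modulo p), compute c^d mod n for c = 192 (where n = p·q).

1618

d_p = d mod (p−1) = 823 mod 30 = 13; d_q = d mod (q−1) = 55.
m₁ = c^(d_p) mod p: c ≡ 6 (mod 31), and 6^13 mod 31 = 6.
m₂ = c^(d_q) mod q: c ≡ 95 (mod 97), and 95^55 mod 97 = 66.
h = q_inv·(m₁ − m₂) mod p = 8·(6 − 66) mod 31 = 16.
m = m₂ + h·q = 66 + 16·97 = 1618.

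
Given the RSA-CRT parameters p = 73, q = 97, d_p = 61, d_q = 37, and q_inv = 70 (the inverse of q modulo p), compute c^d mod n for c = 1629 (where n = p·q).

4783

m₁ = c^(d_p) mod p: c ≡ 23 (mod 73), and 23^61 mod 73 = 38.
m₂ = c^(d_q) mod q: c ≡ 77 (mod 97), and 77^37 mod 97 = 30.
h = q_inv·(m₁ − m₂) mod p = 70·(38 − 30) mod 73 = 49.
m = m₂ + h·q = 30 + 49·97 = 4783.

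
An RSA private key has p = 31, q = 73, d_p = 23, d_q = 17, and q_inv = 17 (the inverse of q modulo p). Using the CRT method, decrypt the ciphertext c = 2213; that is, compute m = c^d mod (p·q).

m₁ = c^(d_p) mod p: c ≡ 12 (mod 31), and 12^23 mod 31 = 22.
m₂ = c^(d_q) mod q: c ≡ 23 (mod 73), and 23^17 mod 73 = 19.
h = q_inv·(m₁ − m₂) mod p = 17·(22 − 19) mod 31 = 20.
m = m₂ + h·q = 19 + 20·73 = 1479.

1479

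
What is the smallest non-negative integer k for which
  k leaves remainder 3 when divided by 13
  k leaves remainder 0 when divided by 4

Combine the congruences pairwise.
From k ≡ 3 (mod 13) write k = 3 + 13t. Substituting into k ≡ 0 (mod 4) gives 13t ≡ 1 (mod 4), and since 1⁻¹ ≡ 1 (mod 4), t ≡ 1. Hence k ≡ 3 + 13·1 = 16 (mod 52).

16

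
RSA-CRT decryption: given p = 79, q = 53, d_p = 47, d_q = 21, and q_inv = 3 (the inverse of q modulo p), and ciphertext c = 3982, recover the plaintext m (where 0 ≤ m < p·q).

3083

m₁ = c^(d_p) mod p: c ≡ 32 (mod 79), and 32^47 mod 79 = 2.
m₂ = c^(d_q) mod q: c ≡ 7 (mod 53), and 7^21 mod 53 = 9.
h = q_inv·(m₁ − m₂) mod p = 3·(2 − 9) mod 79 = 58.
m = m₂ + h·q = 9 + 58·53 = 3083.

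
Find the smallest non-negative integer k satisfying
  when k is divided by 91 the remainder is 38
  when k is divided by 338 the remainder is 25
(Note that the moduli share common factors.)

Combine the congruences pairwise.
gcd(91, 338) = 13 and 13 | (25 − 38), so the pair is consistent; merging gives k ≡ 1039 (mod 2366), where 2366 = lcm(91, 338).
The solution is unique modulo lcm(91, 338) = 2366.

1039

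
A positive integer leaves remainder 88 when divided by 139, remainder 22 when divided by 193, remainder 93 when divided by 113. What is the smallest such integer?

870645

Combine the congruences pairwise.
From x ≡ 88 (mod 139) write x = 88 + 139t. Substituting into x ≡ 22 (mod 193) gives 139t ≡ 127 (mod 193), and since 139⁻¹ ≡ 25 (mod 193), t ≡ 87. Hence x ≡ 88 + 139·87 = 12181 (mod 26827).
From x ≡ 12181 (mod 26827) write x = 12181 + 26827t. Substituting into x ≡ 93 (mod 113) gives 26827t ≡ 3 (mod 113), and since 46⁻¹ ≡ 86 (mod 113), t ≡ 32. Hence x ≡ 12181 + 26827·32 = 870645 (mod 3031451).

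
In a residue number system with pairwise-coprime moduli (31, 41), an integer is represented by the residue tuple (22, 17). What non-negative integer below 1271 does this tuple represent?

673

From x ≡ 22 (mod 31) write x = 22 + 31t. Substituting into x ≡ 17 (mod 41) gives 31t ≡ 36 (mod 41), and since 31⁻¹ ≡ 4 (mod 41), t ≡ 21. Hence x ≡ 22 + 31·21 = 673 (mod 1271).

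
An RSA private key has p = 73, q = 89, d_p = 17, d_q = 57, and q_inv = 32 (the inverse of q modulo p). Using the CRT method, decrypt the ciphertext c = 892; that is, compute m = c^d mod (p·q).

m₁ = c^(d_p) mod p: c ≡ 16 (mod 73), and 16^17 mod 73 = 32.
m₂ = c^(d_q) mod q: c ≡ 2 (mod 89), and 2^57 mod 89 = 4.
h = q_inv·(m₁ − m₂) mod p = 32·(32 − 4) mod 73 = 20.
m = m₂ + h·q = 4 + 20·89 = 1784.

1784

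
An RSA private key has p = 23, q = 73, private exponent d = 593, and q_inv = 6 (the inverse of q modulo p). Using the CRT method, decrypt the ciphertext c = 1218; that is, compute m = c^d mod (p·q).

d_p = d mod (p−1) = 593 mod 22 = 21; d_q = d mod (q−1) = 17.
m₁ = c^(d_p) mod p: c ≡ 22 (mod 23), and 22^21 mod 23 = 22.
m₂ = c^(d_q) mod q: c ≡ 50 (mod 73), and 50^17 mod 73 = 54.
h = q_inv·(m₁ − m₂) mod p = 6·(22 − 54) mod 23 = 15.
m = m₂ + h·q = 54 + 15·73 = 1149.

1149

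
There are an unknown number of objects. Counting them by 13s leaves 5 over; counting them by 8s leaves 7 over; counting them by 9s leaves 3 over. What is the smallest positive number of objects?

The moduli are pairwise coprime; M = 13·8·9 = 936.
M/13 = 72; 72 ≡ 7 (mod 13); 7·2 ≡ 1, so inverse 2.
M/8 = 117; 117 ≡ 5 (mod 8); 5·5 ≡ 1, so inverse 5.
M/9 = 104; 104 ≡ 5 (mod 9); 5·2 ≡ 1, so inverse 2.
N ≡ 5·72·2 + 7·117·5 + 3·104·2 = 5439.
5439 mod 936 = 759.

759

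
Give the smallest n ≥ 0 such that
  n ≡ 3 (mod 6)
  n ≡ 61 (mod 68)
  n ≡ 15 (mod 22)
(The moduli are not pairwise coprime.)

741

gcd(6, 68) = 2 and 2 | (61 − 3), so the pair is consistent; merging gives n ≡ 129 (mod 204), where 204 = lcm(6, 68).
gcd(204, 22) = 2 and 2 | (15 − 129), so the pair is consistent; merging gives n ≡ 741 (mod 2244), where 2244 = lcm(204, 22).
The solution is unique modulo lcm(6, 68, 22) = 2244.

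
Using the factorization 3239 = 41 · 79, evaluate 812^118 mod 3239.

Mod 41: 812 ≡ 33; by Fermat, exponent reduces to 118 mod 40 = 38; 33^38 ≡ 25 (mod 41).
Mod 79: 812 ≡ 22; by Fermat, exponent reduces to 118 mod 78 = 40; 22^40 ≡ 22 (mod 79).
Combine by CRT: x ≡ 25 (mod 41), x ≡ 22 (mod 79) ⇒ x ≡ 3182 (mod 3239).

3182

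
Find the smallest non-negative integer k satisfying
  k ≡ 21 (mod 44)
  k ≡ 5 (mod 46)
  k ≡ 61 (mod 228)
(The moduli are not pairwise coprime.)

Combine the congruences pairwise.
gcd(44, 46) = 2 and 2 | (5 − 21), so the pair is consistent; merging gives k ≡ 373 (mod 1012), where 1012 = lcm(44, 46).
gcd(1012, 228) = 4 and 4 | (61 − 373), so the pair is consistent; merging gives k ≡ 6445 (mod 57684), where 57684 = lcm(1012, 228).
The solution is unique modulo lcm(44, 46, 228) = 57684.

6445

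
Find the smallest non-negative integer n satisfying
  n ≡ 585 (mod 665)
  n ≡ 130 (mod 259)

gcd(665, 259) = 7 and 7 | (130 − 585), so the pair is consistent; merging gives n ≡ 7900 (mod 24605), where 24605 = lcm(665, 259).
The solution is unique modulo lcm(665, 259) = 24605.

7900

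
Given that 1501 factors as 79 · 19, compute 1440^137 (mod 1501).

763

Mod 79: 1440 ≡ 18; by Fermat, exponent reduces to 137 mod 78 = 59; 18^59 ≡ 52 (mod 79).
Mod 19: 1440 ≡ 15; by Fermat, exponent reduces to 137 mod 18 = 11; 15^11 ≡ 3 (mod 19).
Combine by CRT: x ≡ 52 (mod 79), x ≡ 3 (mod 19) ⇒ x ≡ 763 (mod 1501).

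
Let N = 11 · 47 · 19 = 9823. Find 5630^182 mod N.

Mod 11: 5630 ≡ 9; by Fermat, exponent reduces to 182 mod 10 = 2; 9^2 ≡ 4 (mod 11).
Mod 47: 5630 ≡ 37; by Fermat, exponent reduces to 182 mod 46 = 44; 37^44 ≡ 8 (mod 47).
Mod 19: 5630 ≡ 6; by Fermat, exponent reduces to 182 mod 18 = 2; 6^2 ≡ 17 (mod 19).
Combine by CRT: x ≡ 4 (mod 11), x ≡ 8 (mod 47), x ≡ 17 (mod 19) ⇒ x ≡ 1841 (mod 9823).

1841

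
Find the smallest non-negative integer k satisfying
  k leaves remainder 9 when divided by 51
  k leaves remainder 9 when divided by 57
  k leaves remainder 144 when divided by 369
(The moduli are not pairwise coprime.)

Combine the congruences pairwise.
gcd(51, 57) = 3 and 3 | (9 − 9), so the pair is consistent; merging gives k ≡ 9 (mod 969), where 969 = lcm(51, 57).
gcd(969, 369) = 3 and 3 | (144 − 9), so the pair is consistent; merging gives k ≡ 110475 (mod 119187), where 119187 = lcm(969, 369).
The solution is unique modulo lcm(51, 57, 369) = 119187.

110475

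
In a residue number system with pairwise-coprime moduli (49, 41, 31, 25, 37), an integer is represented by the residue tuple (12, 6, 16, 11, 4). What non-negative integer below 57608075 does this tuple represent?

27687511

From x ≡ 12 (mod 49) write x = 12 + 49t. Substituting into x ≡ 6 (mod 41) gives 49t ≡ 35 (mod 41), and since 8⁻¹ ≡ 36 (mod 41), t ≡ 30. Hence x ≡ 12 + 49·30 = 1482 (mod 2009).
From x ≡ 1482 (mod 2009) write x = 1482 + 2009t. Substituting into x ≡ 16 (mod 31) gives 2009t ≡ 22 (mod 31), and since 25⁻¹ ≡ 5 (mod 31), t ≡ 17. Hence x ≡ 1482 + 2009·17 = 35635 (mod 62279).
From x ≡ 35635 (mod 62279) write x = 35635 + 62279t. Substituting into x ≡ 11 (mod 25) gives 62279t ≡ 1 (mod 25), and since 4⁻¹ ≡ 19 (mod 25), t ≡ 19. Hence x ≡ 35635 + 62279·19 = 1218936 (mod 1556975).
From x ≡ 1218936 (mod 1556975) write x = 1218936 + 1556975t. Substituting into x ≡ 4 (mod 37) gives 1556975t ≡ 33 (mod 37), and since 15⁻¹ ≡ 5 (mod 37), t ≡ 17. Hence x ≡ 1218936 + 1556975·17 = 27687511 (mod 57608075).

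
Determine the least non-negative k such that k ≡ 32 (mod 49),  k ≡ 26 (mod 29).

1012

Combine the congruences pairwise.
From k ≡ 32 (mod 49) write k = 32 + 49t. Substituting into k ≡ 26 (mod 29) gives 49t ≡ 23 (mod 29), and since 20⁻¹ ≡ 16 (mod 29), t ≡ 20. Hence k ≡ 32 + 49·20 = 1012 (mod 1421).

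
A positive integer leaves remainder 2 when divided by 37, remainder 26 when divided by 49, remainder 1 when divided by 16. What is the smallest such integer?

8993

The moduli are pairwise coprime; M = 37·49·16 = 29008.
M/37 = 784; 784 ≡ 7 (mod 37); 7·16 ≡ 1, so inverse 16.
M/49 = 592; 592 ≡ 4 (mod 49); 4·37 ≡ 1, so inverse 37.
M/16 = 1813; 1813 ≡ 5 (mod 16); 5·13 ≡ 1, so inverse 13.
n ≡ 2·784·16 + 26·592·37 + 1·1813·13 = 618161.
618161 mod 29008 = 8993.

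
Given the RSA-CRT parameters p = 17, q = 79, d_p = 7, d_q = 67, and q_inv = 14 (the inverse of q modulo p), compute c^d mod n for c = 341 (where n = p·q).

392

m₁ = c^(d_p) mod p: c ≡ 1 (mod 17), and 1^7 mod 17 = 1.
m₂ = c^(d_q) mod q: c ≡ 25 (mod 79), and 25^67 mod 79 = 76.
h = q_inv·(m₁ − m₂) mod p = 14·(1 − 76) mod 17 = 4.
m = m₂ + h·q = 76 + 4·79 = 392.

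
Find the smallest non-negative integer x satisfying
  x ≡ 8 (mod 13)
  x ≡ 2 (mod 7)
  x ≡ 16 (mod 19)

The moduli are pairwise coprime; N = 13·7·19 = 1729.
N/13 = 133; 133 ≡ 3 (mod 13); 3·9 ≡ 1, so inverse 9.
N/7 = 247; 247 ≡ 2 (mod 7); 2·4 ≡ 1, so inverse 4.
N/19 = 91; 91 ≡ 15 (mod 19); 15·14 ≡ 1, so inverse 14.
x ≡ 8·133·9 + 2·247·4 + 16·91·14 = 31936.
31936 mod 1729 = 814.

814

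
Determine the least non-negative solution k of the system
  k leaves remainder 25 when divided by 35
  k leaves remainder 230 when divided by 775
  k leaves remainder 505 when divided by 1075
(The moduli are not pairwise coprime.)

180030

gcd(35, 775) = 5 and 5 | (230 − 25), so the pair is consistent; merging gives k ≡ 1005 (mod 5425), where 5425 = lcm(35, 775).
gcd(5425, 1075) = 25 and 25 | (505 − 1005), so the pair is consistent; merging gives k ≡ 180030 (mod 233275), where 233275 = lcm(5425, 1075).
The solution is unique modulo lcm(35, 775, 1075) = 233275.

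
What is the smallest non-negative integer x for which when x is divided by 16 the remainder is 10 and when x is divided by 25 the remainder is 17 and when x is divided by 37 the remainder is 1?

The moduli are pairwise coprime; N = 16·25·37 = 14800.
N/16 = 925; 925 ≡ 13 (mod 16); 13·5 ≡ 1, so inverse 5.
N/25 = 592; 592 ≡ 17 (mod 25); 17·3 ≡ 1, so inverse 3.
N/37 = 400; 400 ≡ 30 (mod 37); 30·21 ≡ 1, so inverse 21.
x ≡ 10·925·5 + 17·592·3 + 1·400·21 = 84842.
84842 mod 14800 = 10842.

10842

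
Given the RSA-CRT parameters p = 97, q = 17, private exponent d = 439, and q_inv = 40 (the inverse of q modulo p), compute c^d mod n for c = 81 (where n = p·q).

d_p = d mod (p−1) = 439 mod 96 = 55; d_q = d mod (q−1) = 7.
m₁ = c^(d_p) mod p: c ≡ 81 (mod 97), and 81^55 mod 97 = 16.
m₂ = c^(d_q) mod q: c ≡ 13 (mod 17), and 13^7 mod 17 = 4.
h = q_inv·(m₁ − m₂) mod p = 40·(16 − 4) mod 97 = 92.
m = m₂ + h·q = 4 + 92·17 = 1568.

1568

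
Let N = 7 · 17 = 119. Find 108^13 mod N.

Mod 7: 108 ≡ 3; by Fermat, exponent reduces to 13 mod 6 = 1; 3^1 ≡ 3 (mod 7).
Mod 17: 108 ≡ 6; 6^13 ≡ 10 (mod 17).
Combine by CRT: x ≡ 3 (mod 7), x ≡ 10 (mod 17) ⇒ x ≡ 10 (mod 119).

10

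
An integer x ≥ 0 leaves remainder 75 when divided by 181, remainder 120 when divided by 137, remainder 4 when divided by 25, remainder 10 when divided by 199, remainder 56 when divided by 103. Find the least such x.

The moduli are pairwise coprime; N = 181·137·25·199·103 = 12706602725.
N/181 = 70202225; 70202225 ≡ 108 (mod 181); 108·119 ≡ 1, so inverse 119.
N/137 = 92748925; 92748925 ≡ 62 (mod 137); 62·42 ≡ 1, so inverse 42.
N/25 = 508264109; 508264109 ≡ 9 (mod 25); 9·14 ≡ 1, so inverse 14.
N/199 = 63852275; 63852275 ≡ 140 (mod 199); 140·172 ≡ 1, so inverse 172.
N/103 = 123365075; 123365075 ≡ 18 (mod 103); 18·63 ≡ 1, so inverse 63.
x ≡ 75·70202225·119 + 120·92748925·42 + 4·508264109·14 + 10·63852275·172 + 56·123365075·63 = 1667530127829.
1667530127829 mod 12706602725 = 2965170854.

2965170854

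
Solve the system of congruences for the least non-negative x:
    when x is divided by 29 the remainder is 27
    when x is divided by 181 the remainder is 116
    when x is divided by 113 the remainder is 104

Combine the congruences pairwise.
From x ≡ 27 (mod 29) write x = 27 + 29t. Substituting into x ≡ 116 (mod 181) gives 29t ≡ 89 (mod 181), and since 29⁻¹ ≡ 25 (mod 181), t ≡ 53. Hence x ≡ 27 + 29·53 = 1564 (mod 5249).
From x ≡ 1564 (mod 5249) write x = 1564 + 5249t. Substituting into x ≡ 104 (mod 113) gives 5249t ≡ 9 (mod 113), and since 51⁻¹ ≡ 82 (mod 113), t ≡ 60. Hence x ≡ 1564 + 5249·60 = 316504 (mod 593137).

316504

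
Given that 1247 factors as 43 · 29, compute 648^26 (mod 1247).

531

Mod 43: 648 ≡ 3; 3^26 ≡ 15 (mod 43).
Mod 29: 648 ≡ 10; 10^26 ≡ 9 (mod 29).
Combine by CRT: x ≡ 15 (mod 43), x ≡ 9 (mod 29) ⇒ x ≡ 531 (mod 1247).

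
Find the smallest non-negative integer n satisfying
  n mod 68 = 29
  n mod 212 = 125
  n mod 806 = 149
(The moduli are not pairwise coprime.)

37225

gcd(68, 212) = 4 and 4 | (125 − 29), so the pair is consistent; merging gives n ≡ 1185 (mod 3604), where 3604 = lcm(68, 212).
gcd(3604, 806) = 2 and 2 | (149 − 1185), so the pair is consistent; merging gives n ≡ 37225 (mod 1452412), where 1452412 = lcm(3604, 806).
The solution is unique modulo lcm(68, 212, 806) = 1452412.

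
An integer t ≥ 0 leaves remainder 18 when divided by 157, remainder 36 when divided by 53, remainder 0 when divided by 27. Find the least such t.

Combine the congruences pairwise.
From t ≡ 18 (mod 157) write t = 18 + 157s. Substituting into t ≡ 36 (mod 53) gives 157s ≡ 18 (mod 53), and since 51⁻¹ ≡ 26 (mod 53), s ≡ 44. Hence t ≡ 18 + 157·44 = 6926 (mod 8321).
From t ≡ 6926 (mod 8321) write t = 6926 + 8321s. Substituting into t ≡ 0 (mod 27) gives 8321s ≡ 13 (mod 27), and since 5⁻¹ ≡ 11 (mod 27), s ≡ 8. Hence t ≡ 6926 + 8321·8 = 73494 (mod 224667).

73494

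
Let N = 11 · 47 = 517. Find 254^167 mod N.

320

Mod 11: 254 ≡ 1; by Fermat, exponent reduces to 167 mod 10 = 7; 1^7 ≡ 1 (mod 11).
Mod 47: 254 ≡ 19; by Fermat, exponent reduces to 167 mod 46 = 29; 19^29 ≡ 38 (mod 47).
Combine by CRT: x ≡ 1 (mod 11), x ≡ 38 (mod 47) ⇒ x ≡ 320 (mod 517).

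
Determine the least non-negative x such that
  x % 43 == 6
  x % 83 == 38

2113

From x ≡ 6 (mod 43) write x = 6 + 43t. Substituting into x ≡ 38 (mod 83) gives 43t ≡ 32 (mod 83), and since 43⁻¹ ≡ 56 (mod 83), t ≡ 49. Hence x ≡ 6 + 43·49 = 2113 (mod 3569).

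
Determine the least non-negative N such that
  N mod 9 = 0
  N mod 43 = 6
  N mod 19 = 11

The moduli are pairwise coprime; M = 9·43·19 = 7353.
M/9 = 817; 817 ≡ 7 (mod 9); 7·4 ≡ 1, so inverse 4.
M/43 = 171; 171 ≡ 42 (mod 43); 42·42 ≡ 1, so inverse 42.
M/19 = 387; 387 ≡ 7 (mod 19); 7·11 ≡ 1, so inverse 11.
N ≡ 0·817·4 + 6·171·42 + 11·387·11 = 89919.
89919 mod 7353 = 1683.

1683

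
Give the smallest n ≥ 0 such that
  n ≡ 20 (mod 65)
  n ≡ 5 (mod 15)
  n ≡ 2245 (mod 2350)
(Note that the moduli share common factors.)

75095

gcd(65, 15) = 5 and 5 | (5 − 20), so the pair is consistent; merging gives n ≡ 20 (mod 195), where 195 = lcm(65, 15).
gcd(195, 2350) = 5 and 5 | (2245 − 20), so the pair is consistent; merging gives n ≡ 75095 (mod 91650), where 91650 = lcm(195, 2350).
The solution is unique modulo lcm(65, 15, 2350) = 91650.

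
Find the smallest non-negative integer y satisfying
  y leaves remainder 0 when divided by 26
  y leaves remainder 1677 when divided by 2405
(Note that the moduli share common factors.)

4082

gcd(26, 2405) = 13 and 13 | (1677 − 0), so the pair is consistent; merging gives y ≡ 4082 (mod 4810), where 4810 = lcm(26, 2405).
The solution is unique modulo lcm(26, 2405) = 4810.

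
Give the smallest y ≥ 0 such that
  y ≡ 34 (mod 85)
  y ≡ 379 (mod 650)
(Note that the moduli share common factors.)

Combine the congruences pairwise.
gcd(85, 650) = 5 and 5 | (379 − 34), so the pair is consistent; merging gives y ≡ 2329 (mod 11050), where 11050 = lcm(85, 650).
The solution is unique modulo lcm(85, 650) = 11050.

2329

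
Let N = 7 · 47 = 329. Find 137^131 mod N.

240

Mod 7: 137 ≡ 4; by Fermat, exponent reduces to 131 mod 6 = 5; 4^5 ≡ 2 (mod 7).
Mod 47: 137 ≡ 43; by Fermat, exponent reduces to 131 mod 46 = 39; 43^39 ≡ 5 (mod 47).
Combine by CRT: x ≡ 2 (mod 7), x ≡ 5 (mod 47) ⇒ x ≡ 240 (mod 329).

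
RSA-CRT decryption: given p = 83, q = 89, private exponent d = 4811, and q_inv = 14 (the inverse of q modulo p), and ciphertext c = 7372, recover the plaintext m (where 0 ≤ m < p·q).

d_p = d mod (p−1) = 4811 mod 82 = 55; d_q = d mod (q−1) = 59.
m₁ = c^(d_p) mod p: c ≡ 68 (mod 83), and 68^55 mod 83 = 12.
m₂ = c^(d_q) mod q: c ≡ 74 (mod 89), and 74^59 mod 89 = 14.
h = q_inv·(m₁ − m₂) mod p = 14·(12 − 14) mod 83 = 55.
m = m₂ + h·q = 14 + 55·89 = 4909.

4909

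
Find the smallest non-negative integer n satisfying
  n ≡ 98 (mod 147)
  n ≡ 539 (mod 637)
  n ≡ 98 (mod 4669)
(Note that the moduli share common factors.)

gcd(147, 637) = 49 and 49 | (539 − 98), so the pair is consistent; merging gives n ≡ 539 (mod 1911), where 1911 = lcm(147, 637).
gcd(1911, 4669) = 7 and 7 | (98 − 539), so the pair is consistent; merging gives n ≡ 392294 (mod 1274637), where 1274637 = lcm(1911, 4669).
The solution is unique modulo lcm(147, 637, 4669) = 1274637.

392294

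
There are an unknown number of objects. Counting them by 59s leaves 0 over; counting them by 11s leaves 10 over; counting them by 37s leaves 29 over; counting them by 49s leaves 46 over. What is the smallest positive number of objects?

56935

The moduli are pairwise coprime; M = 59·11·37·49 = 1176637.
M/59 = 19943; 19943 ≡ 1 (mod 59), inverse 1.
M/11 = 106967; 106967 ≡ 3 (mod 11); 3·4 ≡ 1, so inverse 4.
M/37 = 31801; 31801 ≡ 18 (mod 37); 18·35 ≡ 1, so inverse 35.
M/49 = 24013; 24013 ≡ 3 (mod 49); 3·33 ≡ 1, so inverse 33.
N ≡ 0·19943·1 + 10·106967·4 + 29·31801·35 + 46·24013·33 = 73008429.
73008429 mod 1176637 = 56935.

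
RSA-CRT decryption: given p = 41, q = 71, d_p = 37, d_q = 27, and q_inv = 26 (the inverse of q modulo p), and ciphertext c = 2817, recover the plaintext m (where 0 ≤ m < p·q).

321

m₁ = c^(d_p) mod p: c ≡ 29 (mod 41), and 29^37 mod 41 = 34.
m₂ = c^(d_q) mod q: c ≡ 48 (mod 71), and 48^27 mod 71 = 37.
h = q_inv·(m₁ − m₂) mod p = 26·(34 − 37) mod 41 = 4.
m = m₂ + h·q = 37 + 4·71 = 321.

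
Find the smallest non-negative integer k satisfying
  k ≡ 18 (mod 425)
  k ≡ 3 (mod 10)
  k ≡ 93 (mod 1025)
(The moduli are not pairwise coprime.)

2143

Combine the congruences pairwise.
gcd(425, 10) = 5 and 5 | (3 − 18), so the pair is consistent; merging gives k ≡ 443 (mod 850), where 850 = lcm(425, 10).
gcd(850, 1025) = 25 and 25 | (93 − 443), so the pair is consistent; merging gives k ≡ 2143 (mod 34850), where 34850 = lcm(850, 1025).
The solution is unique modulo lcm(425, 10, 1025) = 34850.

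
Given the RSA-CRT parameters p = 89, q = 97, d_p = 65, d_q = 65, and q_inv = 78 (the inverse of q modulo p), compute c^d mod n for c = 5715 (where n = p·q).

7267

m₁ = c^(d_p) mod p: c ≡ 19 (mod 89), and 19^65 mod 89 = 58.
m₂ = c^(d_q) mod q: c ≡ 89 (mod 97), and 89^65 mod 97 = 89.
h = q_inv·(m₁ − m₂) mod p = 78·(58 − 89) mod 89 = 74.
m = m₂ + h·q = 89 + 74·97 = 7267.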